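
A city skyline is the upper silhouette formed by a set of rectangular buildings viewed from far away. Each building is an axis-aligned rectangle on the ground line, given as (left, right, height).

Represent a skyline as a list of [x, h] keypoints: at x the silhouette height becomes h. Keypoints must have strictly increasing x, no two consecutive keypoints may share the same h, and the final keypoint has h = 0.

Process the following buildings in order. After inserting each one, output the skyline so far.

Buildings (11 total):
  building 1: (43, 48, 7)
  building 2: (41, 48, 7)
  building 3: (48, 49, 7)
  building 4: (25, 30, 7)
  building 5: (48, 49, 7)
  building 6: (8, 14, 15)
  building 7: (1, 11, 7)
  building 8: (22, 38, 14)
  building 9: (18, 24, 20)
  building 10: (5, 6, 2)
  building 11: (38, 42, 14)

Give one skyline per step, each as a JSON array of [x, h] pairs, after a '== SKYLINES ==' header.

== SKYLINES ==
[[43,7],[48,0]]
[[41,7],[48,0]]
[[41,7],[49,0]]
[[25,7],[30,0],[41,7],[49,0]]
[[25,7],[30,0],[41,7],[49,0]]
[[8,15],[14,0],[25,7],[30,0],[41,7],[49,0]]
[[1,7],[8,15],[14,0],[25,7],[30,0],[41,7],[49,0]]
[[1,7],[8,15],[14,0],[22,14],[38,0],[41,7],[49,0]]
[[1,7],[8,15],[14,0],[18,20],[24,14],[38,0],[41,7],[49,0]]
[[1,7],[8,15],[14,0],[18,20],[24,14],[38,0],[41,7],[49,0]]
[[1,7],[8,15],[14,0],[18,20],[24,14],[42,7],[49,0]]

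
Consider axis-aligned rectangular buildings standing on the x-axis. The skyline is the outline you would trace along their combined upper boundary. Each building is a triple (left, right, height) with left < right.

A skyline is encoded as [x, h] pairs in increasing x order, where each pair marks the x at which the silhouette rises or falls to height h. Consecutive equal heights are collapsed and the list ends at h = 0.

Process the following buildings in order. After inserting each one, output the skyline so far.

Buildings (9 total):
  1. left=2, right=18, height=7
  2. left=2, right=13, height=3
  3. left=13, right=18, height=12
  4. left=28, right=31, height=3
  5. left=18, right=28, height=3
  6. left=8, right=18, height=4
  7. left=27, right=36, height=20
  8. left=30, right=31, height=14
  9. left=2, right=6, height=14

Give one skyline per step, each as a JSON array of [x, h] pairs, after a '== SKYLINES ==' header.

== SKYLINES ==
[[2,7],[18,0]]
[[2,7],[18,0]]
[[2,7],[13,12],[18,0]]
[[2,7],[13,12],[18,0],[28,3],[31,0]]
[[2,7],[13,12],[18,3],[31,0]]
[[2,7],[13,12],[18,3],[31,0]]
[[2,7],[13,12],[18,3],[27,20],[36,0]]
[[2,7],[13,12],[18,3],[27,20],[36,0]]
[[2,14],[6,7],[13,12],[18,3],[27,20],[36,0]]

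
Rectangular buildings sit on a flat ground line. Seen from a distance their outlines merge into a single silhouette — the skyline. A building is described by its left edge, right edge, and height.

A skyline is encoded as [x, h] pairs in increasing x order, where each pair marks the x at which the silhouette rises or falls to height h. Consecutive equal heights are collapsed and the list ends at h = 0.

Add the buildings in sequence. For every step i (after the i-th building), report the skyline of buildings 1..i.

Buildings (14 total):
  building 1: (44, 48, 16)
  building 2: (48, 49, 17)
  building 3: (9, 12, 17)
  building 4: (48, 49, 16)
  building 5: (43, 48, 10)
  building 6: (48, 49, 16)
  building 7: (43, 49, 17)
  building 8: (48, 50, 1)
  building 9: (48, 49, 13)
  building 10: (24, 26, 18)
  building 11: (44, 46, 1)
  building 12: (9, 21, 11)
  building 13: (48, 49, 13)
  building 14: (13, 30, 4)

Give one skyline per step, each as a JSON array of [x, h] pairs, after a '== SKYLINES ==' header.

== SKYLINES ==
[[44,16],[48,0]]
[[44,16],[48,17],[49,0]]
[[9,17],[12,0],[44,16],[48,17],[49,0]]
[[9,17],[12,0],[44,16],[48,17],[49,0]]
[[9,17],[12,0],[43,10],[44,16],[48,17],[49,0]]
[[9,17],[12,0],[43,10],[44,16],[48,17],[49,0]]
[[9,17],[12,0],[43,17],[49,0]]
[[9,17],[12,0],[43,17],[49,1],[50,0]]
[[9,17],[12,0],[43,17],[49,1],[50,0]]
[[9,17],[12,0],[24,18],[26,0],[43,17],[49,1],[50,0]]
[[9,17],[12,0],[24,18],[26,0],[43,17],[49,1],[50,0]]
[[9,17],[12,11],[21,0],[24,18],[26,0],[43,17],[49,1],[50,0]]
[[9,17],[12,11],[21,0],[24,18],[26,0],[43,17],[49,1],[50,0]]
[[9,17],[12,11],[21,4],[24,18],[26,4],[30,0],[43,17],[49,1],[50,0]]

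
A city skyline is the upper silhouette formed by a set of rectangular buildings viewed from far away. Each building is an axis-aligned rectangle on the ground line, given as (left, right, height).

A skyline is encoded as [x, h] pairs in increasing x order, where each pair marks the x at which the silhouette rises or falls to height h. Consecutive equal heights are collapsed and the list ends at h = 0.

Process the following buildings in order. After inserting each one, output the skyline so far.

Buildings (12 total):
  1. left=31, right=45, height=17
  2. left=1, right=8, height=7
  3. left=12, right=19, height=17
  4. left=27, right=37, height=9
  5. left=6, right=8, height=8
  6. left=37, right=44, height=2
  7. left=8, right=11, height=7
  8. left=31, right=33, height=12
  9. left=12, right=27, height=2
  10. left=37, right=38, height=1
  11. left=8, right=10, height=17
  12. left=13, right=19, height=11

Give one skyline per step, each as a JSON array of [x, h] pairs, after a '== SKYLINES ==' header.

== SKYLINES ==
[[31,17],[45,0]]
[[1,7],[8,0],[31,17],[45,0]]
[[1,7],[8,0],[12,17],[19,0],[31,17],[45,0]]
[[1,7],[8,0],[12,17],[19,0],[27,9],[31,17],[45,0]]
[[1,7],[6,8],[8,0],[12,17],[19,0],[27,9],[31,17],[45,0]]
[[1,7],[6,8],[8,0],[12,17],[19,0],[27,9],[31,17],[45,0]]
[[1,7],[6,8],[8,7],[11,0],[12,17],[19,0],[27,9],[31,17],[45,0]]
[[1,7],[6,8],[8,7],[11,0],[12,17],[19,0],[27,9],[31,17],[45,0]]
[[1,7],[6,8],[8,7],[11,0],[12,17],[19,2],[27,9],[31,17],[45,0]]
[[1,7],[6,8],[8,7],[11,0],[12,17],[19,2],[27,9],[31,17],[45,0]]
[[1,7],[6,8],[8,17],[10,7],[11,0],[12,17],[19,2],[27,9],[31,17],[45,0]]
[[1,7],[6,8],[8,17],[10,7],[11,0],[12,17],[19,2],[27,9],[31,17],[45,0]]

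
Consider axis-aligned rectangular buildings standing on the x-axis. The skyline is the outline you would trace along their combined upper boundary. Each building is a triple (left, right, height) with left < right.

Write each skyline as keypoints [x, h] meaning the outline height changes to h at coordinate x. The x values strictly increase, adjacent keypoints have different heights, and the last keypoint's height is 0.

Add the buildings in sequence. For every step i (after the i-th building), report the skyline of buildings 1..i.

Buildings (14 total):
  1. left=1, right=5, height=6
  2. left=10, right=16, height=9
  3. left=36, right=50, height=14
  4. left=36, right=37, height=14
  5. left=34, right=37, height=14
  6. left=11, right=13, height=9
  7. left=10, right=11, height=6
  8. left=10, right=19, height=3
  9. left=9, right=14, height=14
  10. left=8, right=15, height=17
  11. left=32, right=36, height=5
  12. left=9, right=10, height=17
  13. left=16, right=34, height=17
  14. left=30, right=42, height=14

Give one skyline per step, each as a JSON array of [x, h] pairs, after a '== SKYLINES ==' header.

== SKYLINES ==
[[1,6],[5,0]]
[[1,6],[5,0],[10,9],[16,0]]
[[1,6],[5,0],[10,9],[16,0],[36,14],[50,0]]
[[1,6],[5,0],[10,9],[16,0],[36,14],[50,0]]
[[1,6],[5,0],[10,9],[16,0],[34,14],[50,0]]
[[1,6],[5,0],[10,9],[16,0],[34,14],[50,0]]
[[1,6],[5,0],[10,9],[16,0],[34,14],[50,0]]
[[1,6],[5,0],[10,9],[16,3],[19,0],[34,14],[50,0]]
[[1,6],[5,0],[9,14],[14,9],[16,3],[19,0],[34,14],[50,0]]
[[1,6],[5,0],[8,17],[15,9],[16,3],[19,0],[34,14],[50,0]]
[[1,6],[5,0],[8,17],[15,9],[16,3],[19,0],[32,5],[34,14],[50,0]]
[[1,6],[5,0],[8,17],[15,9],[16,3],[19,0],[32,5],[34,14],[50,0]]
[[1,6],[5,0],[8,17],[15,9],[16,17],[34,14],[50,0]]
[[1,6],[5,0],[8,17],[15,9],[16,17],[34,14],[50,0]]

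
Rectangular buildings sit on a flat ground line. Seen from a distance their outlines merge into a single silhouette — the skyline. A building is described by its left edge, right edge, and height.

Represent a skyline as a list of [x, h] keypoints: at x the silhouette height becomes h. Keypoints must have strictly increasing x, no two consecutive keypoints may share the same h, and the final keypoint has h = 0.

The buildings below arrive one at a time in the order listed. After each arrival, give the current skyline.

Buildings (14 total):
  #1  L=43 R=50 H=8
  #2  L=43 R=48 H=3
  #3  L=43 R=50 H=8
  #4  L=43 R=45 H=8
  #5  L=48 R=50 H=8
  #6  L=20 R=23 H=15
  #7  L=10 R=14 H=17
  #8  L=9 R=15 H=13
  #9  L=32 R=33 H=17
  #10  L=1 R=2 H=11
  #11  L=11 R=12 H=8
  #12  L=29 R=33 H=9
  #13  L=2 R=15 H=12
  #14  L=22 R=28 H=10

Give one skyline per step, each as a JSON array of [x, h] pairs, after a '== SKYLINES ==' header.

== SKYLINES ==
[[43,8],[50,0]]
[[43,8],[50,0]]
[[43,8],[50,0]]
[[43,8],[50,0]]
[[43,8],[50,0]]
[[20,15],[23,0],[43,8],[50,0]]
[[10,17],[14,0],[20,15],[23,0],[43,8],[50,0]]
[[9,13],[10,17],[14,13],[15,0],[20,15],[23,0],[43,8],[50,0]]
[[9,13],[10,17],[14,13],[15,0],[20,15],[23,0],[32,17],[33,0],[43,8],[50,0]]
[[1,11],[2,0],[9,13],[10,17],[14,13],[15,0],[20,15],[23,0],[32,17],[33,0],[43,8],[50,0]]
[[1,11],[2,0],[9,13],[10,17],[14,13],[15,0],[20,15],[23,0],[32,17],[33,0],[43,8],[50,0]]
[[1,11],[2,0],[9,13],[10,17],[14,13],[15,0],[20,15],[23,0],[29,9],[32,17],[33,0],[43,8],[50,0]]
[[1,11],[2,12],[9,13],[10,17],[14,13],[15,0],[20,15],[23,0],[29,9],[32,17],[33,0],[43,8],[50,0]]
[[1,11],[2,12],[9,13],[10,17],[14,13],[15,0],[20,15],[23,10],[28,0],[29,9],[32,17],[33,0],[43,8],[50,0]]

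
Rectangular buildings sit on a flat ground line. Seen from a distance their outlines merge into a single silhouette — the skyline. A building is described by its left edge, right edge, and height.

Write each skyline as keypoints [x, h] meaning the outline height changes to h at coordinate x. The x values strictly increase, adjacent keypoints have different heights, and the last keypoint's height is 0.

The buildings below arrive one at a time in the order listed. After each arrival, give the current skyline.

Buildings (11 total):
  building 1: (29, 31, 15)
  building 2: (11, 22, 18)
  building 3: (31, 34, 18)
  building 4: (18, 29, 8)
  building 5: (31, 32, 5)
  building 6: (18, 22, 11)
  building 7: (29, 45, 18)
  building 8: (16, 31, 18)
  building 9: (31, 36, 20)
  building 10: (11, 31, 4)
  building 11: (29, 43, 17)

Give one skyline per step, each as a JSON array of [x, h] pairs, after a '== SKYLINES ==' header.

== SKYLINES ==
[[29,15],[31,0]]
[[11,18],[22,0],[29,15],[31,0]]
[[11,18],[22,0],[29,15],[31,18],[34,0]]
[[11,18],[22,8],[29,15],[31,18],[34,0]]
[[11,18],[22,8],[29,15],[31,18],[34,0]]
[[11,18],[22,8],[29,15],[31,18],[34,0]]
[[11,18],[22,8],[29,18],[45,0]]
[[11,18],[45,0]]
[[11,18],[31,20],[36,18],[45,0]]
[[11,18],[31,20],[36,18],[45,0]]
[[11,18],[31,20],[36,18],[45,0]]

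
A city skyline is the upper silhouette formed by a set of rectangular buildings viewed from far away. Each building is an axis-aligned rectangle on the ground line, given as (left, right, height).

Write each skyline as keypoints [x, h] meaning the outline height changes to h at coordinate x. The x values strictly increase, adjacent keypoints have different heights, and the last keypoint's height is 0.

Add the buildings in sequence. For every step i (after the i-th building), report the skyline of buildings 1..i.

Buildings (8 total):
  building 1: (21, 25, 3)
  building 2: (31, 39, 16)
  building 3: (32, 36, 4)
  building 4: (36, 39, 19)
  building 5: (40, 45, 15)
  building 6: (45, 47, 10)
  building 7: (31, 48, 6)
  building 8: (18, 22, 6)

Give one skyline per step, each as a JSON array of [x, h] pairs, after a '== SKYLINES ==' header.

== SKYLINES ==
[[21,3],[25,0]]
[[21,3],[25,0],[31,16],[39,0]]
[[21,3],[25,0],[31,16],[39,0]]
[[21,3],[25,0],[31,16],[36,19],[39,0]]
[[21,3],[25,0],[31,16],[36,19],[39,0],[40,15],[45,0]]
[[21,3],[25,0],[31,16],[36,19],[39,0],[40,15],[45,10],[47,0]]
[[21,3],[25,0],[31,16],[36,19],[39,6],[40,15],[45,10],[47,6],[48,0]]
[[18,6],[22,3],[25,0],[31,16],[36,19],[39,6],[40,15],[45,10],[47,6],[48,0]]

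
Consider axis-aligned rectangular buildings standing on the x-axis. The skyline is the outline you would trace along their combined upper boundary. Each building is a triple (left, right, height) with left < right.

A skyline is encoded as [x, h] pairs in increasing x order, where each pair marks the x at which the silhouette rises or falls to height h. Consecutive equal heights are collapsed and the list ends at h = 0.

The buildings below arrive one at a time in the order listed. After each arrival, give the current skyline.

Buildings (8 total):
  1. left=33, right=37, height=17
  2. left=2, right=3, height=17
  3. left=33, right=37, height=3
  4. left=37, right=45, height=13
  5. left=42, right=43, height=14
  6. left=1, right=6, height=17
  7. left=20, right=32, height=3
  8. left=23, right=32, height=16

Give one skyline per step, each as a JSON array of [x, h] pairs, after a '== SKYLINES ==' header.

== SKYLINES ==
[[33,17],[37,0]]
[[2,17],[3,0],[33,17],[37,0]]
[[2,17],[3,0],[33,17],[37,0]]
[[2,17],[3,0],[33,17],[37,13],[45,0]]
[[2,17],[3,0],[33,17],[37,13],[42,14],[43,13],[45,0]]
[[1,17],[6,0],[33,17],[37,13],[42,14],[43,13],[45,0]]
[[1,17],[6,0],[20,3],[32,0],[33,17],[37,13],[42,14],[43,13],[45,0]]
[[1,17],[6,0],[20,3],[23,16],[32,0],[33,17],[37,13],[42,14],[43,13],[45,0]]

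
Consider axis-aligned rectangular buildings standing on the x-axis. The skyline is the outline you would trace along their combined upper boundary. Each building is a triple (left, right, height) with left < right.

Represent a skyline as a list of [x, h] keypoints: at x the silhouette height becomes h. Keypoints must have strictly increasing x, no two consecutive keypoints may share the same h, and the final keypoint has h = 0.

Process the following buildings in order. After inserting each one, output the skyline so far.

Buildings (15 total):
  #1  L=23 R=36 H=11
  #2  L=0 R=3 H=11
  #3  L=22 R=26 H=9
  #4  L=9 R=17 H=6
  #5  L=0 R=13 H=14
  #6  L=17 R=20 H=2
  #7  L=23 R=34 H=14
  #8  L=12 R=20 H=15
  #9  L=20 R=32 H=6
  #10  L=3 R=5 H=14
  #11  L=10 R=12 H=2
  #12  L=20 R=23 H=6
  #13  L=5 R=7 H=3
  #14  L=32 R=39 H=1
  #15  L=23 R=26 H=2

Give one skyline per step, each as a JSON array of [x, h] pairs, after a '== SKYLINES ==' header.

== SKYLINES ==
[[23,11],[36,0]]
[[0,11],[3,0],[23,11],[36,0]]
[[0,11],[3,0],[22,9],[23,11],[36,0]]
[[0,11],[3,0],[9,6],[17,0],[22,9],[23,11],[36,0]]
[[0,14],[13,6],[17,0],[22,9],[23,11],[36,0]]
[[0,14],[13,6],[17,2],[20,0],[22,9],[23,11],[36,0]]
[[0,14],[13,6],[17,2],[20,0],[22,9],[23,14],[34,11],[36,0]]
[[0,14],[12,15],[20,0],[22,9],[23,14],[34,11],[36,0]]
[[0,14],[12,15],[20,6],[22,9],[23,14],[34,11],[36,0]]
[[0,14],[12,15],[20,6],[22,9],[23,14],[34,11],[36,0]]
[[0,14],[12,15],[20,6],[22,9],[23,14],[34,11],[36,0]]
[[0,14],[12,15],[20,6],[22,9],[23,14],[34,11],[36,0]]
[[0,14],[12,15],[20,6],[22,9],[23,14],[34,11],[36,0]]
[[0,14],[12,15],[20,6],[22,9],[23,14],[34,11],[36,1],[39,0]]
[[0,14],[12,15],[20,6],[22,9],[23,14],[34,11],[36,1],[39,0]]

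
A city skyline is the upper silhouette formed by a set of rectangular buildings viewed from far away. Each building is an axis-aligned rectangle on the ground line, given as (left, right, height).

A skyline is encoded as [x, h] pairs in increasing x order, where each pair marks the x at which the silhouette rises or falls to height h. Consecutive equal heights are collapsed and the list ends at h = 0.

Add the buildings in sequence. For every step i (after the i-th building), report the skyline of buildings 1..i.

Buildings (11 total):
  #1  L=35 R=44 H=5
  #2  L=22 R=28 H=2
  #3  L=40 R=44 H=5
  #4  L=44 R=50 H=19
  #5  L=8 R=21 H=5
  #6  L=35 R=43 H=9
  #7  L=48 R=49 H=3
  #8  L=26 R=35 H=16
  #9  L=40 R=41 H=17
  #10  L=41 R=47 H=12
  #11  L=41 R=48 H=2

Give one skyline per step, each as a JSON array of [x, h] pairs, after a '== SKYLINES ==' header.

== SKYLINES ==
[[35,5],[44,0]]
[[22,2],[28,0],[35,5],[44,0]]
[[22,2],[28,0],[35,5],[44,0]]
[[22,2],[28,0],[35,5],[44,19],[50,0]]
[[8,5],[21,0],[22,2],[28,0],[35,5],[44,19],[50,0]]
[[8,5],[21,0],[22,2],[28,0],[35,9],[43,5],[44,19],[50,0]]
[[8,5],[21,0],[22,2],[28,0],[35,9],[43,5],[44,19],[50,0]]
[[8,5],[21,0],[22,2],[26,16],[35,9],[43,5],[44,19],[50,0]]
[[8,5],[21,0],[22,2],[26,16],[35,9],[40,17],[41,9],[43,5],[44,19],[50,0]]
[[8,5],[21,0],[22,2],[26,16],[35,9],[40,17],[41,12],[44,19],[50,0]]
[[8,5],[21,0],[22,2],[26,16],[35,9],[40,17],[41,12],[44,19],[50,0]]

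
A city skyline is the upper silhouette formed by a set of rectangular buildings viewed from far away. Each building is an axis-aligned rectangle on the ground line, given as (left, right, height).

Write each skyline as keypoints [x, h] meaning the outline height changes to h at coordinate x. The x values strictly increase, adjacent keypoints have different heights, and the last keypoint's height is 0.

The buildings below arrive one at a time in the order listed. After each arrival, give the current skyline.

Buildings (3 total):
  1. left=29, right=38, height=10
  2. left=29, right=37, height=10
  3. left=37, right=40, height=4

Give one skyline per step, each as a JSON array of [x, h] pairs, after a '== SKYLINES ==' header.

== SKYLINES ==
[[29,10],[38,0]]
[[29,10],[38,0]]
[[29,10],[38,4],[40,0]]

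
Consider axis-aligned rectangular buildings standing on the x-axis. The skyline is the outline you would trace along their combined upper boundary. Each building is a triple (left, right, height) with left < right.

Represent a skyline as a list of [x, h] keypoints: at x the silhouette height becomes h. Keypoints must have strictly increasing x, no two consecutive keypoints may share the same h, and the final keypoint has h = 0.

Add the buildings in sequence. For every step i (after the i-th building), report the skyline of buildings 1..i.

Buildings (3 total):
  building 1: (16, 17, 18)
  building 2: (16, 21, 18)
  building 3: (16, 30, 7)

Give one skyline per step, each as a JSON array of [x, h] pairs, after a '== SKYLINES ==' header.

== SKYLINES ==
[[16,18],[17,0]]
[[16,18],[21,0]]
[[16,18],[21,7],[30,0]]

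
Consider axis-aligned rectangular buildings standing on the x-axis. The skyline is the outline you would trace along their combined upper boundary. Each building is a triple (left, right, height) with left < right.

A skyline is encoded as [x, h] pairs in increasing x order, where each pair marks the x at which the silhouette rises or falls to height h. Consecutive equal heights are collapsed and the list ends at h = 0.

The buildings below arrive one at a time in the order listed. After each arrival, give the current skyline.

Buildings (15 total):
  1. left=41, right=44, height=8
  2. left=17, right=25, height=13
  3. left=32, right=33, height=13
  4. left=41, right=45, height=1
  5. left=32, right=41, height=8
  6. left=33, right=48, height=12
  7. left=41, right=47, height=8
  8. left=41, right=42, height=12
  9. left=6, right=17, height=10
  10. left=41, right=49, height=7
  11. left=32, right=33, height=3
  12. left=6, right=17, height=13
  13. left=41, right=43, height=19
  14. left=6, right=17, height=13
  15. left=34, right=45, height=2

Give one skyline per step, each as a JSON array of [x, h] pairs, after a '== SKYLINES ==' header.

== SKYLINES ==
[[41,8],[44,0]]
[[17,13],[25,0],[41,8],[44,0]]
[[17,13],[25,0],[32,13],[33,0],[41,8],[44,0]]
[[17,13],[25,0],[32,13],[33,0],[41,8],[44,1],[45,0]]
[[17,13],[25,0],[32,13],[33,8],[44,1],[45,0]]
[[17,13],[25,0],[32,13],[33,12],[48,0]]
[[17,13],[25,0],[32,13],[33,12],[48,0]]
[[17,13],[25,0],[32,13],[33,12],[48,0]]
[[6,10],[17,13],[25,0],[32,13],[33,12],[48,0]]
[[6,10],[17,13],[25,0],[32,13],[33,12],[48,7],[49,0]]
[[6,10],[17,13],[25,0],[32,13],[33,12],[48,7],[49,0]]
[[6,13],[25,0],[32,13],[33,12],[48,7],[49,0]]
[[6,13],[25,0],[32,13],[33,12],[41,19],[43,12],[48,7],[49,0]]
[[6,13],[25,0],[32,13],[33,12],[41,19],[43,12],[48,7],[49,0]]
[[6,13],[25,0],[32,13],[33,12],[41,19],[43,12],[48,7],[49,0]]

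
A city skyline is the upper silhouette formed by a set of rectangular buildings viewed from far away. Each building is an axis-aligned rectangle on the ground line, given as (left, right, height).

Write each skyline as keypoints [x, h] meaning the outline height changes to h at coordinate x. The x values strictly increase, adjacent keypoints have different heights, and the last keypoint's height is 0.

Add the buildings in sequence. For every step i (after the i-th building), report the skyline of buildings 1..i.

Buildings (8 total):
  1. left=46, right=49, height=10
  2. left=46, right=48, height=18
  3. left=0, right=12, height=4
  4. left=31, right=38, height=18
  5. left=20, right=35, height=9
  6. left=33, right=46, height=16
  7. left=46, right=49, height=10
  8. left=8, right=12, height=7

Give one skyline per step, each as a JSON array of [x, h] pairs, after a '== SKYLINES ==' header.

== SKYLINES ==
[[46,10],[49,0]]
[[46,18],[48,10],[49,0]]
[[0,4],[12,0],[46,18],[48,10],[49,0]]
[[0,4],[12,0],[31,18],[38,0],[46,18],[48,10],[49,0]]
[[0,4],[12,0],[20,9],[31,18],[38,0],[46,18],[48,10],[49,0]]
[[0,4],[12,0],[20,9],[31,18],[38,16],[46,18],[48,10],[49,0]]
[[0,4],[12,0],[20,9],[31,18],[38,16],[46,18],[48,10],[49,0]]
[[0,4],[8,7],[12,0],[20,9],[31,18],[38,16],[46,18],[48,10],[49,0]]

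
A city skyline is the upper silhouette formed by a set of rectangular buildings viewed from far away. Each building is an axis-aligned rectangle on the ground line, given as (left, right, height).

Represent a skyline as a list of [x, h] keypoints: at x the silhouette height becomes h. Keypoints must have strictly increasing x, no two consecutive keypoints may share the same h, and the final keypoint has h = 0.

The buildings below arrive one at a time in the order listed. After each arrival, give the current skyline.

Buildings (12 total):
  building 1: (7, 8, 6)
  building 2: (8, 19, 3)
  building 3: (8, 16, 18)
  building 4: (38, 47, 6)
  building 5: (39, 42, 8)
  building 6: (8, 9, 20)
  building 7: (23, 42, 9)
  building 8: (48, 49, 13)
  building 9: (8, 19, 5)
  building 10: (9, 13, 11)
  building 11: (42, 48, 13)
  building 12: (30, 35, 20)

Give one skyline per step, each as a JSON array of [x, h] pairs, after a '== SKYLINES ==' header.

== SKYLINES ==
[[7,6],[8,0]]
[[7,6],[8,3],[19,0]]
[[7,6],[8,18],[16,3],[19,0]]
[[7,6],[8,18],[16,3],[19,0],[38,6],[47,0]]
[[7,6],[8,18],[16,3],[19,0],[38,6],[39,8],[42,6],[47,0]]
[[7,6],[8,20],[9,18],[16,3],[19,0],[38,6],[39,8],[42,6],[47,0]]
[[7,6],[8,20],[9,18],[16,3],[19,0],[23,9],[42,6],[47,0]]
[[7,6],[8,20],[9,18],[16,3],[19,0],[23,9],[42,6],[47,0],[48,13],[49,0]]
[[7,6],[8,20],[9,18],[16,5],[19,0],[23,9],[42,6],[47,0],[48,13],[49,0]]
[[7,6],[8,20],[9,18],[16,5],[19,0],[23,9],[42,6],[47,0],[48,13],[49,0]]
[[7,6],[8,20],[9,18],[16,5],[19,0],[23,9],[42,13],[49,0]]
[[7,6],[8,20],[9,18],[16,5],[19,0],[23,9],[30,20],[35,9],[42,13],[49,0]]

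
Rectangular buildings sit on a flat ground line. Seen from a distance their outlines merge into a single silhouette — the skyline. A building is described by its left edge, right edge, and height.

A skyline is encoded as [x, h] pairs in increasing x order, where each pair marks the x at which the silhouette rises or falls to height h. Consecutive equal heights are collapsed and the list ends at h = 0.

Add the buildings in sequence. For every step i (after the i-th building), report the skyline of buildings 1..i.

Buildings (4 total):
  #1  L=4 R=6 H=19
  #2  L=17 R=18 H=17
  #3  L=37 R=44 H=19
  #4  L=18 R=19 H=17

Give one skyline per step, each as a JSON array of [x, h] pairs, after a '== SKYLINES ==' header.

== SKYLINES ==
[[4,19],[6,0]]
[[4,19],[6,0],[17,17],[18,0]]
[[4,19],[6,0],[17,17],[18,0],[37,19],[44,0]]
[[4,19],[6,0],[17,17],[19,0],[37,19],[44,0]]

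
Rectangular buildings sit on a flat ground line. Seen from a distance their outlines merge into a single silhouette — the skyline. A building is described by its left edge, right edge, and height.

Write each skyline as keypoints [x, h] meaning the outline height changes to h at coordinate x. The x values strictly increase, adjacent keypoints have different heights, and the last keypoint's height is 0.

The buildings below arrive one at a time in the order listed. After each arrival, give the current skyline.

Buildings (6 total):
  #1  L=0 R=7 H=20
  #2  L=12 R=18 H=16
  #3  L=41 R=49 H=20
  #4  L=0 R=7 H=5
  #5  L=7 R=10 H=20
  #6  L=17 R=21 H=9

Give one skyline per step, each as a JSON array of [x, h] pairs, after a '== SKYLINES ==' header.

== SKYLINES ==
[[0,20],[7,0]]
[[0,20],[7,0],[12,16],[18,0]]
[[0,20],[7,0],[12,16],[18,0],[41,20],[49,0]]
[[0,20],[7,0],[12,16],[18,0],[41,20],[49,0]]
[[0,20],[10,0],[12,16],[18,0],[41,20],[49,0]]
[[0,20],[10,0],[12,16],[18,9],[21,0],[41,20],[49,0]]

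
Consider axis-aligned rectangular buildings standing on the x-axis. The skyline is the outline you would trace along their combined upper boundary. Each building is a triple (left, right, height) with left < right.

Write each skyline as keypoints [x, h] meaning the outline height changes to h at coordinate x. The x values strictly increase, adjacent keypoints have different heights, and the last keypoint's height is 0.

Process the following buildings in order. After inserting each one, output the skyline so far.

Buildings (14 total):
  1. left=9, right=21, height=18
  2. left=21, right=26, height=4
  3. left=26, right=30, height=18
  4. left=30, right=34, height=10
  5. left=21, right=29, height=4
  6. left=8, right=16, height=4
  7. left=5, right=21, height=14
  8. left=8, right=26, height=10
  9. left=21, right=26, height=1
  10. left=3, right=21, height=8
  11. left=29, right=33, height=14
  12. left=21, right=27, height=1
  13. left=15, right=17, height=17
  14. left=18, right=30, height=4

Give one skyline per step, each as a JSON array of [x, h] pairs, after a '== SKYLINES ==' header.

== SKYLINES ==
[[9,18],[21,0]]
[[9,18],[21,4],[26,0]]
[[9,18],[21,4],[26,18],[30,0]]
[[9,18],[21,4],[26,18],[30,10],[34,0]]
[[9,18],[21,4],[26,18],[30,10],[34,0]]
[[8,4],[9,18],[21,4],[26,18],[30,10],[34,0]]
[[5,14],[9,18],[21,4],[26,18],[30,10],[34,0]]
[[5,14],[9,18],[21,10],[26,18],[30,10],[34,0]]
[[5,14],[9,18],[21,10],[26,18],[30,10],[34,0]]
[[3,8],[5,14],[9,18],[21,10],[26,18],[30,10],[34,0]]
[[3,8],[5,14],[9,18],[21,10],[26,18],[30,14],[33,10],[34,0]]
[[3,8],[5,14],[9,18],[21,10],[26,18],[30,14],[33,10],[34,0]]
[[3,8],[5,14],[9,18],[21,10],[26,18],[30,14],[33,10],[34,0]]
[[3,8],[5,14],[9,18],[21,10],[26,18],[30,14],[33,10],[34,0]]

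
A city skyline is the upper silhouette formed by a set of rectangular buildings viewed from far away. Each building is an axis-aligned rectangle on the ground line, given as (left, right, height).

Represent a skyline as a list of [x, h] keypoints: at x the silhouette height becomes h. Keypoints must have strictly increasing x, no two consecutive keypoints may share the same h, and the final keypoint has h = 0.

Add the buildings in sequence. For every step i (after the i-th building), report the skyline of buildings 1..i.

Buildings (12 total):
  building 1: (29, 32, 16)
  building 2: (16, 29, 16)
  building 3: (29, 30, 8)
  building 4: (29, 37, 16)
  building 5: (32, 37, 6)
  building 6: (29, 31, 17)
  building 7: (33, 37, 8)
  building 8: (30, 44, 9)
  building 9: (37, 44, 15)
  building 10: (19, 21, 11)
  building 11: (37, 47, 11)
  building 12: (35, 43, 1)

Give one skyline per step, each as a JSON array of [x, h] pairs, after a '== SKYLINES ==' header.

== SKYLINES ==
[[29,16],[32,0]]
[[16,16],[32,0]]
[[16,16],[32,0]]
[[16,16],[37,0]]
[[16,16],[37,0]]
[[16,16],[29,17],[31,16],[37,0]]
[[16,16],[29,17],[31,16],[37,0]]
[[16,16],[29,17],[31,16],[37,9],[44,0]]
[[16,16],[29,17],[31,16],[37,15],[44,0]]
[[16,16],[29,17],[31,16],[37,15],[44,0]]
[[16,16],[29,17],[31,16],[37,15],[44,11],[47,0]]
[[16,16],[29,17],[31,16],[37,15],[44,11],[47,0]]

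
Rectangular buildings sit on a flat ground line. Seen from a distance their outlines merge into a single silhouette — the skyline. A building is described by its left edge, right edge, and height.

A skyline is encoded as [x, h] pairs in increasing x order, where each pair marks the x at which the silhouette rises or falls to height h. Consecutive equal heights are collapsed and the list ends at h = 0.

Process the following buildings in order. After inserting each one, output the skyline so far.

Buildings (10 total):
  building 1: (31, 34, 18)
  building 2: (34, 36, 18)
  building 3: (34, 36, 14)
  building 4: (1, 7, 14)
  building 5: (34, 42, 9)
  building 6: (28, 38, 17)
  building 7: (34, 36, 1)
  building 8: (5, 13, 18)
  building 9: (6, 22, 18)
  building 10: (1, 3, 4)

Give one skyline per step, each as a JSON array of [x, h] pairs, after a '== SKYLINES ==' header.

== SKYLINES ==
[[31,18],[34,0]]
[[31,18],[36,0]]
[[31,18],[36,0]]
[[1,14],[7,0],[31,18],[36,0]]
[[1,14],[7,0],[31,18],[36,9],[42,0]]
[[1,14],[7,0],[28,17],[31,18],[36,17],[38,9],[42,0]]
[[1,14],[7,0],[28,17],[31,18],[36,17],[38,9],[42,0]]
[[1,14],[5,18],[13,0],[28,17],[31,18],[36,17],[38,9],[42,0]]
[[1,14],[5,18],[22,0],[28,17],[31,18],[36,17],[38,9],[42,0]]
[[1,14],[5,18],[22,0],[28,17],[31,18],[36,17],[38,9],[42,0]]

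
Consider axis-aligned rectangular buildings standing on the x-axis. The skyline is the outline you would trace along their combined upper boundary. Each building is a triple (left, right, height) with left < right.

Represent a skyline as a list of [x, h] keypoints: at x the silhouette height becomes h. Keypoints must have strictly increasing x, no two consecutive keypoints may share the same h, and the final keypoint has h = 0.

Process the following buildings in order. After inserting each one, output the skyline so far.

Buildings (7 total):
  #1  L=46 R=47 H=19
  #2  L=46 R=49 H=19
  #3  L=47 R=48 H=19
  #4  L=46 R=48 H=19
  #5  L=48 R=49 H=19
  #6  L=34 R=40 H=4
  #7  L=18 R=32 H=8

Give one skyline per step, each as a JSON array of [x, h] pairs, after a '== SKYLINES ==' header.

== SKYLINES ==
[[46,19],[47,0]]
[[46,19],[49,0]]
[[46,19],[49,0]]
[[46,19],[49,0]]
[[46,19],[49,0]]
[[34,4],[40,0],[46,19],[49,0]]
[[18,8],[32,0],[34,4],[40,0],[46,19],[49,0]]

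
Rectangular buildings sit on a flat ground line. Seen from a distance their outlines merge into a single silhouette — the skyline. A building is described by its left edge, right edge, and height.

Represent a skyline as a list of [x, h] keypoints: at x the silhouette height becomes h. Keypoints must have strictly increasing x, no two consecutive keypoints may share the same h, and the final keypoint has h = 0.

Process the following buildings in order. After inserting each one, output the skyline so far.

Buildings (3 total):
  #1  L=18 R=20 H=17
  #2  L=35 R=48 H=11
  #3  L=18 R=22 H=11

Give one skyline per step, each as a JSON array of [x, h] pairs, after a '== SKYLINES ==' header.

== SKYLINES ==
[[18,17],[20,0]]
[[18,17],[20,0],[35,11],[48,0]]
[[18,17],[20,11],[22,0],[35,11],[48,0]]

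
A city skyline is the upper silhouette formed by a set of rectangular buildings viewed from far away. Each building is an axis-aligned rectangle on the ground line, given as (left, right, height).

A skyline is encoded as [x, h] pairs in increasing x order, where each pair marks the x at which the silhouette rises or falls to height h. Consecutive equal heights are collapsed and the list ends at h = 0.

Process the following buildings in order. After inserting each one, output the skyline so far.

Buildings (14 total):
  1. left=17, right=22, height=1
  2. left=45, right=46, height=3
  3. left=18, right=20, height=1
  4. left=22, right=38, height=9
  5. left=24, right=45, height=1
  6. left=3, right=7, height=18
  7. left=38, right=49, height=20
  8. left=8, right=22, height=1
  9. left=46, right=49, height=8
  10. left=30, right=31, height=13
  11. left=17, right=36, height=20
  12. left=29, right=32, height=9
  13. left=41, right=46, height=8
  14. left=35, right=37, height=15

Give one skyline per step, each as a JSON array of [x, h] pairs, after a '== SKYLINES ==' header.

== SKYLINES ==
[[17,1],[22,0]]
[[17,1],[22,0],[45,3],[46,0]]
[[17,1],[22,0],[45,3],[46,0]]
[[17,1],[22,9],[38,0],[45,3],[46,0]]
[[17,1],[22,9],[38,1],[45,3],[46,0]]
[[3,18],[7,0],[17,1],[22,9],[38,1],[45,3],[46,0]]
[[3,18],[7,0],[17,1],[22,9],[38,20],[49,0]]
[[3,18],[7,0],[8,1],[22,9],[38,20],[49,0]]
[[3,18],[7,0],[8,1],[22,9],[38,20],[49,0]]
[[3,18],[7,0],[8,1],[22,9],[30,13],[31,9],[38,20],[49,0]]
[[3,18],[7,0],[8,1],[17,20],[36,9],[38,20],[49,0]]
[[3,18],[7,0],[8,1],[17,20],[36,9],[38,20],[49,0]]
[[3,18],[7,0],[8,1],[17,20],[36,9],[38,20],[49,0]]
[[3,18],[7,0],[8,1],[17,20],[36,15],[37,9],[38,20],[49,0]]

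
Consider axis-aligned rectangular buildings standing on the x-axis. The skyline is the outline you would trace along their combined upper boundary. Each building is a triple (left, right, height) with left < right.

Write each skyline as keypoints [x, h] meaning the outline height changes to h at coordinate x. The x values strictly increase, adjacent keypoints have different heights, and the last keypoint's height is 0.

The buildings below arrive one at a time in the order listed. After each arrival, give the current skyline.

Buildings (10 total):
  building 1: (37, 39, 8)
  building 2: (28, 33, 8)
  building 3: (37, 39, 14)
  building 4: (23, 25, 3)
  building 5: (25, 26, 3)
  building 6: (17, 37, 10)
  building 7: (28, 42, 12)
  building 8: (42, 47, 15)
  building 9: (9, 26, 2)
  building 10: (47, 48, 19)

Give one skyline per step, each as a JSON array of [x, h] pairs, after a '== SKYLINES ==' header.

== SKYLINES ==
[[37,8],[39,0]]
[[28,8],[33,0],[37,8],[39,0]]
[[28,8],[33,0],[37,14],[39,0]]
[[23,3],[25,0],[28,8],[33,0],[37,14],[39,0]]
[[23,3],[26,0],[28,8],[33,0],[37,14],[39,0]]
[[17,10],[37,14],[39,0]]
[[17,10],[28,12],[37,14],[39,12],[42,0]]
[[17,10],[28,12],[37,14],[39,12],[42,15],[47,0]]
[[9,2],[17,10],[28,12],[37,14],[39,12],[42,15],[47,0]]
[[9,2],[17,10],[28,12],[37,14],[39,12],[42,15],[47,19],[48,0]]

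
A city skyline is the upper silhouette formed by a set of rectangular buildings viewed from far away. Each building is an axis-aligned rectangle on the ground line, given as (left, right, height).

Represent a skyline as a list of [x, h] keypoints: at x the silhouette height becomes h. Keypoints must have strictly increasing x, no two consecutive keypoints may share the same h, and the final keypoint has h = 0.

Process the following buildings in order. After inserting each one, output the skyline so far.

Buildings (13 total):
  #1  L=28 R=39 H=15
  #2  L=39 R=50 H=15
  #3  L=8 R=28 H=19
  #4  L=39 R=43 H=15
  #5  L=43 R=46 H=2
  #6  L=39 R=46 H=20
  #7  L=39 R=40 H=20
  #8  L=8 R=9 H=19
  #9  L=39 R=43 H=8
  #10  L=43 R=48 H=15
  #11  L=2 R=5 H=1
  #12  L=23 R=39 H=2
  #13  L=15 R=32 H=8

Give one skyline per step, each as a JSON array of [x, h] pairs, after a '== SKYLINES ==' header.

== SKYLINES ==
[[28,15],[39,0]]
[[28,15],[50,0]]
[[8,19],[28,15],[50,0]]
[[8,19],[28,15],[50,0]]
[[8,19],[28,15],[50,0]]
[[8,19],[28,15],[39,20],[46,15],[50,0]]
[[8,19],[28,15],[39,20],[46,15],[50,0]]
[[8,19],[28,15],[39,20],[46,15],[50,0]]
[[8,19],[28,15],[39,20],[46,15],[50,0]]
[[8,19],[28,15],[39,20],[46,15],[50,0]]
[[2,1],[5,0],[8,19],[28,15],[39,20],[46,15],[50,0]]
[[2,1],[5,0],[8,19],[28,15],[39,20],[46,15],[50,0]]
[[2,1],[5,0],[8,19],[28,15],[39,20],[46,15],[50,0]]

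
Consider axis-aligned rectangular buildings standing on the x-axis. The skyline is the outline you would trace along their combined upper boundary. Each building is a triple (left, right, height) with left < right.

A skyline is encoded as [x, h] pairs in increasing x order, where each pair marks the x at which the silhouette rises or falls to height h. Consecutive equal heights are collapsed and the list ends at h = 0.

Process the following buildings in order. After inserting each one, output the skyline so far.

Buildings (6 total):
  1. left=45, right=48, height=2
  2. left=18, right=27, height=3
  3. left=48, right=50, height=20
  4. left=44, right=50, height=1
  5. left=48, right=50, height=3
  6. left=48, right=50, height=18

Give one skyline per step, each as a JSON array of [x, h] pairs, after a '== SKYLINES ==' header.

== SKYLINES ==
[[45,2],[48,0]]
[[18,3],[27,0],[45,2],[48,0]]
[[18,3],[27,0],[45,2],[48,20],[50,0]]
[[18,3],[27,0],[44,1],[45,2],[48,20],[50,0]]
[[18,3],[27,0],[44,1],[45,2],[48,20],[50,0]]
[[18,3],[27,0],[44,1],[45,2],[48,20],[50,0]]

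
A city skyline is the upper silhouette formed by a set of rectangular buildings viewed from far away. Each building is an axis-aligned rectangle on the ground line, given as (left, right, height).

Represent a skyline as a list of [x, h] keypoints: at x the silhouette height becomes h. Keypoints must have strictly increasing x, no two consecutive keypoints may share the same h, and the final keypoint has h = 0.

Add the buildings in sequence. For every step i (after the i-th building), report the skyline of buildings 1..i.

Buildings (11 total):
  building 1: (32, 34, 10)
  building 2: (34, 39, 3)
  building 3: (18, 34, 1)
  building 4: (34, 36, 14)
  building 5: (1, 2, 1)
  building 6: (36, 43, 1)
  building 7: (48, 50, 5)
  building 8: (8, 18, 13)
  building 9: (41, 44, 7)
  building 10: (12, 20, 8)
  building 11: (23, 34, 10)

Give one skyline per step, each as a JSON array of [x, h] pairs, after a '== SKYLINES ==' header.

== SKYLINES ==
[[32,10],[34,0]]
[[32,10],[34,3],[39,0]]
[[18,1],[32,10],[34,3],[39,0]]
[[18,1],[32,10],[34,14],[36,3],[39,0]]
[[1,1],[2,0],[18,1],[32,10],[34,14],[36,3],[39,0]]
[[1,1],[2,0],[18,1],[32,10],[34,14],[36,3],[39,1],[43,0]]
[[1,1],[2,0],[18,1],[32,10],[34,14],[36,3],[39,1],[43,0],[48,5],[50,0]]
[[1,1],[2,0],[8,13],[18,1],[32,10],[34,14],[36,3],[39,1],[43,0],[48,5],[50,0]]
[[1,1],[2,0],[8,13],[18,1],[32,10],[34,14],[36,3],[39,1],[41,7],[44,0],[48,5],[50,0]]
[[1,1],[2,0],[8,13],[18,8],[20,1],[32,10],[34,14],[36,3],[39,1],[41,7],[44,0],[48,5],[50,0]]
[[1,1],[2,0],[8,13],[18,8],[20,1],[23,10],[34,14],[36,3],[39,1],[41,7],[44,0],[48,5],[50,0]]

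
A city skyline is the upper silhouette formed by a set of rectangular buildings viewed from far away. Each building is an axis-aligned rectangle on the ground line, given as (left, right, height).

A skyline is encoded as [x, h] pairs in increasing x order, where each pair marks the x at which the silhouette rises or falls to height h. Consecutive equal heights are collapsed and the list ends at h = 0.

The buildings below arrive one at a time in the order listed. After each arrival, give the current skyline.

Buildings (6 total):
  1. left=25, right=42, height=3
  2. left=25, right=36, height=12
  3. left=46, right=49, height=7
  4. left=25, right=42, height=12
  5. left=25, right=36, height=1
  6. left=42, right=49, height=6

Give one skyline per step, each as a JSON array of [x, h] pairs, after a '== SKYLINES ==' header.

== SKYLINES ==
[[25,3],[42,0]]
[[25,12],[36,3],[42,0]]
[[25,12],[36,3],[42,0],[46,7],[49,0]]
[[25,12],[42,0],[46,7],[49,0]]
[[25,12],[42,0],[46,7],[49,0]]
[[25,12],[42,6],[46,7],[49,0]]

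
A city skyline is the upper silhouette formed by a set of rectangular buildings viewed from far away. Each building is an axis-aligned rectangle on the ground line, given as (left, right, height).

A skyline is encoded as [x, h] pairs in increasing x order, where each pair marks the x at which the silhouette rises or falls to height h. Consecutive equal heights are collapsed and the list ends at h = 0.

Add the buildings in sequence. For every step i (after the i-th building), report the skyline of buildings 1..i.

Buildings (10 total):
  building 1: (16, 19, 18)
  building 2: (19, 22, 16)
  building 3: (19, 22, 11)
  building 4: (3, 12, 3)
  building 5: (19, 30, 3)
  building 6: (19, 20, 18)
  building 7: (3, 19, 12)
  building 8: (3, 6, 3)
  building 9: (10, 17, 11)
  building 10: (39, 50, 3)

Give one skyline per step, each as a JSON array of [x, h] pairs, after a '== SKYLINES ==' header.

== SKYLINES ==
[[16,18],[19,0]]
[[16,18],[19,16],[22,0]]
[[16,18],[19,16],[22,0]]
[[3,3],[12,0],[16,18],[19,16],[22,0]]
[[3,3],[12,0],[16,18],[19,16],[22,3],[30,0]]
[[3,3],[12,0],[16,18],[20,16],[22,3],[30,0]]
[[3,12],[16,18],[20,16],[22,3],[30,0]]
[[3,12],[16,18],[20,16],[22,3],[30,0]]
[[3,12],[16,18],[20,16],[22,3],[30,0]]
[[3,12],[16,18],[20,16],[22,3],[30,0],[39,3],[50,0]]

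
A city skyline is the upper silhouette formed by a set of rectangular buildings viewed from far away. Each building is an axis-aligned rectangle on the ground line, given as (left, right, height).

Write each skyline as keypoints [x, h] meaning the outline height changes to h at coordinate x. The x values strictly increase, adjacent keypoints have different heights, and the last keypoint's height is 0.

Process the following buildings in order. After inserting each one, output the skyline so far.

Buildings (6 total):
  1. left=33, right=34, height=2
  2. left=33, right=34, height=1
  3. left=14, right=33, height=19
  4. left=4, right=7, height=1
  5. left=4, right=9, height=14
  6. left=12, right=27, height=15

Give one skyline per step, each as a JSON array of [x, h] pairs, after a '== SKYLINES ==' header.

== SKYLINES ==
[[33,2],[34,0]]
[[33,2],[34,0]]
[[14,19],[33,2],[34,0]]
[[4,1],[7,0],[14,19],[33,2],[34,0]]
[[4,14],[9,0],[14,19],[33,2],[34,0]]
[[4,14],[9,0],[12,15],[14,19],[33,2],[34,0]]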